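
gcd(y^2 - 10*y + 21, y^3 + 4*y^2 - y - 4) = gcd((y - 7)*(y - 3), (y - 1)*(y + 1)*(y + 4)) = 1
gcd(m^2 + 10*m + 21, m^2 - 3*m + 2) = 1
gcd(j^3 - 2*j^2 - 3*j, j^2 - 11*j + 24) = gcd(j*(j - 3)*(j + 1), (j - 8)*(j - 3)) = j - 3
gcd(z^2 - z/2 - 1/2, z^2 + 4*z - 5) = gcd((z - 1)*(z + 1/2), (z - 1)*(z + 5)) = z - 1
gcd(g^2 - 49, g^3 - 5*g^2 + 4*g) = 1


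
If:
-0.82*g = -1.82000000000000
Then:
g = 2.22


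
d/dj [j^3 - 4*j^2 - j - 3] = 3*j^2 - 8*j - 1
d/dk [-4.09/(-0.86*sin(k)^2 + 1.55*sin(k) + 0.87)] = (6.3395 - 7.0348*sin(k))*cos(k)/(-0.86*sin(k)^2 + 1.55*sin(k) + 0.87)^2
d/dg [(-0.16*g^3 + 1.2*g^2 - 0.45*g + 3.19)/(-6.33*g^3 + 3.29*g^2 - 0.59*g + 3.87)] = (-4.44089209850063e-16*g^5 + 7.0696*g^4 - 5.5082*g^3 + 59.493*g^2 - 11.7022*g + 0.1406)/(40.0689*g^6 - 41.6514*g^5 + 18.2935*g^4 - 52.8764*g^3 + 25.8127*g^2 - 4.5666*g + 14.9769)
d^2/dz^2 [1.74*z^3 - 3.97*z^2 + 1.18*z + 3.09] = 10.44*z - 7.94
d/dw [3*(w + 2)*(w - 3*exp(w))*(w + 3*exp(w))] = 9*w^2 - 54*w*exp(2*w) + 12*w - 135*exp(2*w)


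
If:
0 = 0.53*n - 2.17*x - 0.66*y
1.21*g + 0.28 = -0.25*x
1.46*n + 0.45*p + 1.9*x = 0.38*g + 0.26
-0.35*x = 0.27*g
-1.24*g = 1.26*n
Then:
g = -0.28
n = 0.27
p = -1.43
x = 0.21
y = -0.48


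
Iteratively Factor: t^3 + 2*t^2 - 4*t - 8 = (t - 2)*(t^2 + 4*t + 4) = (t - 2)*(t + 2)*(t + 2)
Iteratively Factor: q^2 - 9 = (q - 3)*(q + 3)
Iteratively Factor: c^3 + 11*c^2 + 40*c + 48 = (c + 4)*(c^2 + 7*c + 12) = (c + 3)*(c + 4)*(c + 4)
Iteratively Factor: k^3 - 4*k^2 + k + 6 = (k - 2)*(k^2 - 2*k - 3) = (k - 3)*(k - 2)*(k + 1)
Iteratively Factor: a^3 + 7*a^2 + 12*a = (a + 3)*(a^2 + 4*a) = (a + 3)*(a + 4)*(a)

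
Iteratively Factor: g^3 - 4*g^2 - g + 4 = (g - 4)*(g^2 - 1) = (g - 4)*(g - 1)*(g + 1)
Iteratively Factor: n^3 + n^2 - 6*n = (n + 3)*(n^2 - 2*n) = (n - 2)*(n + 3)*(n)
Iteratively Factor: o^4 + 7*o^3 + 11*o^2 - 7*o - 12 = (o + 4)*(o^3 + 3*o^2 - o - 3) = (o + 3)*(o + 4)*(o^2 - 1) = (o - 1)*(o + 3)*(o + 4)*(o + 1)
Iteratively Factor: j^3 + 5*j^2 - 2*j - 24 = (j - 2)*(j^2 + 7*j + 12) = (j - 2)*(j + 4)*(j + 3)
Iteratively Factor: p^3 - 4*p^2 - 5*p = (p)*(p^2 - 4*p - 5) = p*(p - 5)*(p + 1)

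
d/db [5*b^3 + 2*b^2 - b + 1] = 15*b^2 + 4*b - 1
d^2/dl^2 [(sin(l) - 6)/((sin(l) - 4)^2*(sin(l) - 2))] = 2*(-2*sin(l)^5 + 26*sin(l)^4 - 73*sin(l)^3 - 42*sin(l)^2 + 324*sin(l) - 200)/((sin(l) - 4)^4*(sin(l) - 2)^3)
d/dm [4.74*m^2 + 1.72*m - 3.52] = 9.48*m + 1.72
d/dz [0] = 0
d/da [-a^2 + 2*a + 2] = 2 - 2*a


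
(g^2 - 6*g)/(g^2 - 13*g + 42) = g/(g - 7)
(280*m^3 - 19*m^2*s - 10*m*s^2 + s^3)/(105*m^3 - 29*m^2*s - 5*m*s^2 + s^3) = (-8*m + s)/(-3*m + s)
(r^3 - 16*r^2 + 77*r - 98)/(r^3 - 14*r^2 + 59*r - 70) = (r - 7)/(r - 5)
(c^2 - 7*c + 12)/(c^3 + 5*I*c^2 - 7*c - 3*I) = (c^2 - 7*c + 12)/(c^3 + 5*I*c^2 - 7*c - 3*I)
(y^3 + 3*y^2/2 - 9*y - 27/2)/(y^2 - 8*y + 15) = (2*y^2 + 9*y + 9)/(2*(y - 5))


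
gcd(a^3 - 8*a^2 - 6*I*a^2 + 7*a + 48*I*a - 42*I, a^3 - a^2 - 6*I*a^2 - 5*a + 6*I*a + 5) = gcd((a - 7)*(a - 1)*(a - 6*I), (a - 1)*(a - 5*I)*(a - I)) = a - 1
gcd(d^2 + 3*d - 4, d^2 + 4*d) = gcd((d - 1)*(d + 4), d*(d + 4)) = d + 4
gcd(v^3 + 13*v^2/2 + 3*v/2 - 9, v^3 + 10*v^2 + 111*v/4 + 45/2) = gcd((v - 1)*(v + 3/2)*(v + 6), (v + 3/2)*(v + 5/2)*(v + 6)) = v^2 + 15*v/2 + 9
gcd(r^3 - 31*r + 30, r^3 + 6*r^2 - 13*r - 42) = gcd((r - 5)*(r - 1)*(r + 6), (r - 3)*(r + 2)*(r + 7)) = 1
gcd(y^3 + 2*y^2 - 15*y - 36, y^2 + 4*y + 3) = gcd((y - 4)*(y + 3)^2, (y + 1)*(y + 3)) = y + 3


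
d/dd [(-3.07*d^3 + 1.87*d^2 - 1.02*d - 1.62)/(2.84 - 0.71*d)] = (4.3594*d^3 - 27.4841*d^2 + 10.6216*d - 4.047)/(0.5041*d^2 - 4.0328*d + 8.0656)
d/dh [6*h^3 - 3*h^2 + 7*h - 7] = 18*h^2 - 6*h + 7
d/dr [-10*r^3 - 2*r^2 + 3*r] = -30*r^2 - 4*r + 3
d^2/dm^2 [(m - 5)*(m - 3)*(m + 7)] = 6*m - 2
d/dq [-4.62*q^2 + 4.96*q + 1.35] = 4.96 - 9.24*q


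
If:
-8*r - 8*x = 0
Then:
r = -x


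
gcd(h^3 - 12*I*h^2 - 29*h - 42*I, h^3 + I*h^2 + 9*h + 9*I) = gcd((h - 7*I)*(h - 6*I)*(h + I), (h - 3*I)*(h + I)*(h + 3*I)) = h + I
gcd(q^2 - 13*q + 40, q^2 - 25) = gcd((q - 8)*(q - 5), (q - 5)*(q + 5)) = q - 5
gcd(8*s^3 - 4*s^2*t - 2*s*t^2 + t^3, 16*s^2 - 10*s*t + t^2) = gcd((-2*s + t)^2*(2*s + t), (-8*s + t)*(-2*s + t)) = 2*s - t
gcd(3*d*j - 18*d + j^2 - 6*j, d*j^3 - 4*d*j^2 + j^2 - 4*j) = 1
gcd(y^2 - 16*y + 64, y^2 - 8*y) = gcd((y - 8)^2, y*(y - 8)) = y - 8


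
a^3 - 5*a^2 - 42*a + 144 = (a - 8)*(a - 3)*(a + 6)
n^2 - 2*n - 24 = (n - 6)*(n + 4)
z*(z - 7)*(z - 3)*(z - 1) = z^4 - 11*z^3 + 31*z^2 - 21*z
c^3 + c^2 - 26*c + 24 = (c - 4)*(c - 1)*(c + 6)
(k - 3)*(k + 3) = k^2 - 9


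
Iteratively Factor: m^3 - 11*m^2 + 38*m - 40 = (m - 5)*(m^2 - 6*m + 8) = (m - 5)*(m - 4)*(m - 2)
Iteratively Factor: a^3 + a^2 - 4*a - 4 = (a + 2)*(a^2 - a - 2) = (a + 1)*(a + 2)*(a - 2)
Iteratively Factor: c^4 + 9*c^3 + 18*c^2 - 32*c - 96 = (c + 4)*(c^3 + 5*c^2 - 2*c - 24) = (c + 3)*(c + 4)*(c^2 + 2*c - 8) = (c + 3)*(c + 4)^2*(c - 2)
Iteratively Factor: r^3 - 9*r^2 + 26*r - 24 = (r - 4)*(r^2 - 5*r + 6) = (r - 4)*(r - 3)*(r - 2)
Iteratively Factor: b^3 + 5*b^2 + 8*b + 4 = (b + 1)*(b^2 + 4*b + 4) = (b + 1)*(b + 2)*(b + 2)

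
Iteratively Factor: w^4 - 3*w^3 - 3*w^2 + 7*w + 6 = (w - 2)*(w^3 - w^2 - 5*w - 3) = (w - 3)*(w - 2)*(w^2 + 2*w + 1) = (w - 3)*(w - 2)*(w + 1)*(w + 1)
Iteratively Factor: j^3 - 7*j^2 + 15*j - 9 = (j - 1)*(j^2 - 6*j + 9) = (j - 3)*(j - 1)*(j - 3)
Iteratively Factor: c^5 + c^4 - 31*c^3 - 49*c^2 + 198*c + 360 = (c + 2)*(c^4 - c^3 - 29*c^2 + 9*c + 180) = (c - 3)*(c + 2)*(c^3 + 2*c^2 - 23*c - 60) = (c - 3)*(c + 2)*(c + 3)*(c^2 - c - 20) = (c - 3)*(c + 2)*(c + 3)*(c + 4)*(c - 5)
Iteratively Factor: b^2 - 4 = (b - 2)*(b + 2)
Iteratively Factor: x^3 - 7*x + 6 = (x - 1)*(x^2 + x - 6) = (x - 1)*(x + 3)*(x - 2)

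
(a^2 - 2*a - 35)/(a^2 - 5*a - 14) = (a + 5)/(a + 2)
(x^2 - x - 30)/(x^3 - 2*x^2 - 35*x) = (x - 6)/(x*(x - 7))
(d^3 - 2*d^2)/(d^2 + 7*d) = d*(d - 2)/(d + 7)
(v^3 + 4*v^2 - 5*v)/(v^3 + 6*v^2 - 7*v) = (v + 5)/(v + 7)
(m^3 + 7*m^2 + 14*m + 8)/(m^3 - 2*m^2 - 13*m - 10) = (m + 4)/(m - 5)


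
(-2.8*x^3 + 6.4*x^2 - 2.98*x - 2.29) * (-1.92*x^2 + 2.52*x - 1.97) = 5.376*x^5 - 19.344*x^4 + 27.3656*x^3 - 15.7208*x^2 + 0.0997999999999992*x + 4.5113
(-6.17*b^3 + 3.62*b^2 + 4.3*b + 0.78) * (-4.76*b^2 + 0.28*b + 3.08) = 29.3692*b^5 - 18.9588*b^4 - 38.458*b^3 + 8.6408*b^2 + 13.4624*b + 2.4024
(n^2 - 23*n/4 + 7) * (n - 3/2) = n^3 - 29*n^2/4 + 125*n/8 - 21/2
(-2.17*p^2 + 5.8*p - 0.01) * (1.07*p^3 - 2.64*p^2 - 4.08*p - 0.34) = -2.3219*p^5 + 11.9348*p^4 - 6.4691*p^3 - 22.8998*p^2 - 1.9312*p + 0.0034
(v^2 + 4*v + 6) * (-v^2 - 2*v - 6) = -v^4 - 6*v^3 - 20*v^2 - 36*v - 36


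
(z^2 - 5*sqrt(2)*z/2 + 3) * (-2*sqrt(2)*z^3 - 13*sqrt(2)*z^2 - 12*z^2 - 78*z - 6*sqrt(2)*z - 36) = -2*sqrt(2)*z^5 - 13*sqrt(2)*z^4 - 2*z^4 - 13*z^3 + 18*sqrt(2)*z^3 - 42*z^2 + 156*sqrt(2)*z^2 - 234*z + 72*sqrt(2)*z - 108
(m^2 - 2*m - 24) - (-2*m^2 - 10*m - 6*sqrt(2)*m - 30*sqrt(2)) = 3*m^2 + 8*m + 6*sqrt(2)*m - 24 + 30*sqrt(2)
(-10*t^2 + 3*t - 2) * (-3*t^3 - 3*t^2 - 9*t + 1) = 30*t^5 + 21*t^4 + 87*t^3 - 31*t^2 + 21*t - 2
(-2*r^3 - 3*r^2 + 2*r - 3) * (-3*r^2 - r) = 6*r^5 + 11*r^4 - 3*r^3 + 7*r^2 + 3*r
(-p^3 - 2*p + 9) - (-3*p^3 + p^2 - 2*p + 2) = 2*p^3 - p^2 + 7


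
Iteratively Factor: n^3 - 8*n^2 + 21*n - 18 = (n - 3)*(n^2 - 5*n + 6) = (n - 3)*(n - 2)*(n - 3)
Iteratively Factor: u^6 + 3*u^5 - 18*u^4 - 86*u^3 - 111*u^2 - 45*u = (u + 1)*(u^5 + 2*u^4 - 20*u^3 - 66*u^2 - 45*u) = (u - 5)*(u + 1)*(u^4 + 7*u^3 + 15*u^2 + 9*u) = (u - 5)*(u + 1)*(u + 3)*(u^3 + 4*u^2 + 3*u) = (u - 5)*(u + 1)*(u + 3)^2*(u^2 + u) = u*(u - 5)*(u + 1)*(u + 3)^2*(u + 1)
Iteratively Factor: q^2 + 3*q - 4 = (q + 4)*(q - 1)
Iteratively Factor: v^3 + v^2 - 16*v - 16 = (v - 4)*(v^2 + 5*v + 4) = (v - 4)*(v + 1)*(v + 4)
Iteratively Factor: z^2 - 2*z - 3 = (z + 1)*(z - 3)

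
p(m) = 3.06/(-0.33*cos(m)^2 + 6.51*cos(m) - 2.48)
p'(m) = 3.06*(-0.66*sin(m)*cos(m) + 6.51*sin(m))/(-0.33*cos(m)^2 + 6.51*cos(m) - 2.48)^2 = (19.9206 - 2.0196*cos(m))*sin(m)/(0.33*cos(m)^2 - 6.51*cos(m) + 2.48)^2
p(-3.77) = -0.38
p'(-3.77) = 0.20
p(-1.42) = -2.03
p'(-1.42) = -8.51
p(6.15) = 0.84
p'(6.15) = -0.18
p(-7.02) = 1.42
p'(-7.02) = -2.65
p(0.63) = 1.19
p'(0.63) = 1.64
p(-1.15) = 24.64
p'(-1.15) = -1130.13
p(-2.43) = -0.40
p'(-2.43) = -0.24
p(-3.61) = -0.36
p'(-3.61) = 0.13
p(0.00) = 0.83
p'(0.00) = 0.00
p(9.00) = -0.35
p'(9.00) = 0.12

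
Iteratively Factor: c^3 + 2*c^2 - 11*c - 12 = (c + 1)*(c^2 + c - 12) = (c - 3)*(c + 1)*(c + 4)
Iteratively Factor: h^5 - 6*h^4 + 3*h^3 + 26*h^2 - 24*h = (h - 1)*(h^4 - 5*h^3 - 2*h^2 + 24*h) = h*(h - 1)*(h^3 - 5*h^2 - 2*h + 24) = h*(h - 1)*(h + 2)*(h^2 - 7*h + 12) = h*(h - 3)*(h - 1)*(h + 2)*(h - 4)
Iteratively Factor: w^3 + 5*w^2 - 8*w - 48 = (w - 3)*(w^2 + 8*w + 16) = (w - 3)*(w + 4)*(w + 4)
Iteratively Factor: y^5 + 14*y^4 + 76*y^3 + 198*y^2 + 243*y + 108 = (y + 3)*(y^4 + 11*y^3 + 43*y^2 + 69*y + 36) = (y + 1)*(y + 3)*(y^3 + 10*y^2 + 33*y + 36) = (y + 1)*(y + 3)^2*(y^2 + 7*y + 12) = (y + 1)*(y + 3)^3*(y + 4)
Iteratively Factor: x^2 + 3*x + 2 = (x + 1)*(x + 2)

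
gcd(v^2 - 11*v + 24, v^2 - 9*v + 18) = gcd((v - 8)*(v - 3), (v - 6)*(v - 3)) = v - 3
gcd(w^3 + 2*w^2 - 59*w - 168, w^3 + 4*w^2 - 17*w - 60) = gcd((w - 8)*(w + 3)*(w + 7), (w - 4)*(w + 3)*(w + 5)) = w + 3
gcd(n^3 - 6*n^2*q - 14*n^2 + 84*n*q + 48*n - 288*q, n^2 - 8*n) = n - 8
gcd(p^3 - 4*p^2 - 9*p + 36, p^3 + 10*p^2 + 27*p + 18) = p + 3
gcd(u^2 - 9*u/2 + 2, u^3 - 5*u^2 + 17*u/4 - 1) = u^2 - 9*u/2 + 2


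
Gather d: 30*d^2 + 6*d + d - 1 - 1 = 30*d^2 + 7*d - 2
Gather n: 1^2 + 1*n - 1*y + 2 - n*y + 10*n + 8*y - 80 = n*(11 - y) + 7*y - 77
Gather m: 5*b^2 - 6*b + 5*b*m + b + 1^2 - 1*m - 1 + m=5*b^2 + 5*b*m - 5*b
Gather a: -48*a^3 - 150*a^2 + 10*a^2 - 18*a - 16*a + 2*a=-48*a^3 - 140*a^2 - 32*a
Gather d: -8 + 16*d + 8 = 16*d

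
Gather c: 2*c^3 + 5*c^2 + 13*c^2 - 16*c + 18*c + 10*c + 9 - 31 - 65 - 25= 2*c^3 + 18*c^2 + 12*c - 112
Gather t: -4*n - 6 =-4*n - 6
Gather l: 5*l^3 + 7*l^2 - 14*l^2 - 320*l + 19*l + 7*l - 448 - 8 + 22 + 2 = 5*l^3 - 7*l^2 - 294*l - 432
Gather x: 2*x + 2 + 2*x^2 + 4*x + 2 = 2*x^2 + 6*x + 4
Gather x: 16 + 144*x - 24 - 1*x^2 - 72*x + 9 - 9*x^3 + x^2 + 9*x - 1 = -9*x^3 + 81*x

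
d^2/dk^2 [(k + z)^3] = 6*k + 6*z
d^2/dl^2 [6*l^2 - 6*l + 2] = 12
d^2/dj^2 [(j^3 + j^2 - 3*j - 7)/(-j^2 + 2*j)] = 2*(-3*j^3 + 21*j^2 - 42*j + 28)/(j^3*(j^3 - 6*j^2 + 12*j - 8))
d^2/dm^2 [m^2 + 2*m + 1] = 2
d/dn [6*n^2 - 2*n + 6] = 12*n - 2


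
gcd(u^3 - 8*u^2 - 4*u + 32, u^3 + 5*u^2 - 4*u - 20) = u^2 - 4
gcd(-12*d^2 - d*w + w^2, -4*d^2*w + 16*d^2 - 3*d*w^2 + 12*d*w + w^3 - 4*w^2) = -4*d + w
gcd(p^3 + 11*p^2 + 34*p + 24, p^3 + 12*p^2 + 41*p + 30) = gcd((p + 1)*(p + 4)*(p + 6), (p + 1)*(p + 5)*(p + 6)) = p^2 + 7*p + 6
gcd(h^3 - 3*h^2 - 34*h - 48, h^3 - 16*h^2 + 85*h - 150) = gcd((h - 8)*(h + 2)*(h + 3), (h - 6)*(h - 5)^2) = 1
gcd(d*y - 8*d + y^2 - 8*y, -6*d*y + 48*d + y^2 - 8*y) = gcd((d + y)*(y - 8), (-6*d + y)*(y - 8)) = y - 8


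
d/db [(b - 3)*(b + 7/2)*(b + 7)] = 3*b^2 + 15*b - 7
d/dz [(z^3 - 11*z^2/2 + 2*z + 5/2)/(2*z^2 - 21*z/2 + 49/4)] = 4*(8*z^4 - 84*z^3 + 362*z^2 - 579*z + 203)/(64*z^4 - 672*z^3 + 2548*z^2 - 4116*z + 2401)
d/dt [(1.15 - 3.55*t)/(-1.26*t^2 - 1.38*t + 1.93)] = (-4.473*t^2 + 2.898*t - 5.2645)/(1.5876*t^4 + 3.4776*t^3 - 2.9592*t^2 - 5.3268*t + 3.7249)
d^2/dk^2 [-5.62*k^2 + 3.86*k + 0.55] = -11.2400000000000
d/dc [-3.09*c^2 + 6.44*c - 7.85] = 6.44 - 6.18*c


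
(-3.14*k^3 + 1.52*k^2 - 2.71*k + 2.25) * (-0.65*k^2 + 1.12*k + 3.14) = 2.041*k^5 - 4.5048*k^4 - 6.3957*k^3 + 0.2751*k^2 - 5.9894*k + 7.065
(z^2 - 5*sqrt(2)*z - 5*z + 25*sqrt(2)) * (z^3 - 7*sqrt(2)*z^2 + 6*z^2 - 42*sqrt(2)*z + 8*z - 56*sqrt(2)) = z^5 - 12*sqrt(2)*z^4 + z^4 - 12*sqrt(2)*z^3 + 48*z^3 + 30*z^2 + 264*sqrt(2)*z^2 - 1540*z + 480*sqrt(2)*z - 2800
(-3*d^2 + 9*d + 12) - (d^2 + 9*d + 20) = -4*d^2 - 8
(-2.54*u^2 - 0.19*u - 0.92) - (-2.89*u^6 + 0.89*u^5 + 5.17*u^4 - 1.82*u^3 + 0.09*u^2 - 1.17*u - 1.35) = 2.89*u^6 - 0.89*u^5 - 5.17*u^4 + 1.82*u^3 - 2.63*u^2 + 0.98*u + 0.43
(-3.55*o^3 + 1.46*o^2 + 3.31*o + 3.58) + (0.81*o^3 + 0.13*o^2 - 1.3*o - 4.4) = -2.74*o^3 + 1.59*o^2 + 2.01*o - 0.82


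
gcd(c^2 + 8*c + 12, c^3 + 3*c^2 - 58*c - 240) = c + 6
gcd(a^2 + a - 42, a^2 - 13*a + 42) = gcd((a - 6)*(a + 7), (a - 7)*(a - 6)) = a - 6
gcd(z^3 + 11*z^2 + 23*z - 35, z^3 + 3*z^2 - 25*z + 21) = z^2 + 6*z - 7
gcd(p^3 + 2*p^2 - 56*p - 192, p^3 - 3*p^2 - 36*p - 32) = p^2 - 4*p - 32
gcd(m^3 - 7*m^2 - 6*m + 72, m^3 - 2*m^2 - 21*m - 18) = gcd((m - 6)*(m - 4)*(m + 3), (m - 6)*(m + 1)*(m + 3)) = m^2 - 3*m - 18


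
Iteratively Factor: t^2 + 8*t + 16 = (t + 4)*(t + 4)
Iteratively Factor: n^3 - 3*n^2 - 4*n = (n)*(n^2 - 3*n - 4) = n*(n - 4)*(n + 1)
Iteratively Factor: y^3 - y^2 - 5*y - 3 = (y + 1)*(y^2 - 2*y - 3) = (y - 3)*(y + 1)*(y + 1)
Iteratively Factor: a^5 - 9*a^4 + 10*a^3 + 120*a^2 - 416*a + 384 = (a - 3)*(a^4 - 6*a^3 - 8*a^2 + 96*a - 128) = (a - 4)*(a - 3)*(a^3 - 2*a^2 - 16*a + 32) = (a - 4)^2*(a - 3)*(a^2 + 2*a - 8) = (a - 4)^2*(a - 3)*(a + 4)*(a - 2)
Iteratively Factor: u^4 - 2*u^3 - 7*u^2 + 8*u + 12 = (u + 2)*(u^3 - 4*u^2 + u + 6) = (u + 1)*(u + 2)*(u^2 - 5*u + 6) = (u - 2)*(u + 1)*(u + 2)*(u - 3)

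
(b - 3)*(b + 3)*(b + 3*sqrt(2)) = b^3 + 3*sqrt(2)*b^2 - 9*b - 27*sqrt(2)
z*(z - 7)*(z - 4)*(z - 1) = z^4 - 12*z^3 + 39*z^2 - 28*z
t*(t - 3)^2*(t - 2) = t^4 - 8*t^3 + 21*t^2 - 18*t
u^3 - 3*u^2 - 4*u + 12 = (u - 3)*(u - 2)*(u + 2)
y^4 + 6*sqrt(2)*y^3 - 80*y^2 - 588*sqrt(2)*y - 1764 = (y - 7*sqrt(2))*(y + 3*sqrt(2))^2*(y + 7*sqrt(2))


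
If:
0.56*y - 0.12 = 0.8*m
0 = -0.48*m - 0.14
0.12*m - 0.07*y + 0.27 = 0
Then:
No Solution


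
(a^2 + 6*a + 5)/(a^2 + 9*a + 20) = (a + 1)/(a + 4)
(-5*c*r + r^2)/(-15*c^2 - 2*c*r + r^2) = r/(3*c + r)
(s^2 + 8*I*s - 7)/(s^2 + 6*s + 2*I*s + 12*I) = (s^2 + 8*I*s - 7)/(s^2 + 2*s*(3 + I) + 12*I)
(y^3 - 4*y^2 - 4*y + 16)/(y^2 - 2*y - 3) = (-y^3 + 4*y^2 + 4*y - 16)/(-y^2 + 2*y + 3)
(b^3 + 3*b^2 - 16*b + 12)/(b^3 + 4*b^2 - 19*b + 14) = (b + 6)/(b + 7)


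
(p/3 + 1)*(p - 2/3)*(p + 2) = p^3/3 + 13*p^2/9 + 8*p/9 - 4/3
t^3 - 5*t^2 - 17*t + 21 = (t - 7)*(t - 1)*(t + 3)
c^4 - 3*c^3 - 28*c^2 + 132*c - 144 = (c - 4)*(c - 3)*(c - 2)*(c + 6)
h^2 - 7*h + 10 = (h - 5)*(h - 2)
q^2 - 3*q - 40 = (q - 8)*(q + 5)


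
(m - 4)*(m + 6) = m^2 + 2*m - 24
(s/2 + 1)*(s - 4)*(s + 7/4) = s^3/2 - s^2/8 - 23*s/4 - 7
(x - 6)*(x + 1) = x^2 - 5*x - 6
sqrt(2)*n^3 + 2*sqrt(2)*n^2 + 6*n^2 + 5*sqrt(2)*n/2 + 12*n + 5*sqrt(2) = (n + 2)*(n + 5*sqrt(2)/2)*(sqrt(2)*n + 1)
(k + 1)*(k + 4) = k^2 + 5*k + 4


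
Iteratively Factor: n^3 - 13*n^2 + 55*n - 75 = (n - 3)*(n^2 - 10*n + 25) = (n - 5)*(n - 3)*(n - 5)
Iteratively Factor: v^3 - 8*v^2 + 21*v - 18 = (v - 3)*(v^2 - 5*v + 6) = (v - 3)*(v - 2)*(v - 3)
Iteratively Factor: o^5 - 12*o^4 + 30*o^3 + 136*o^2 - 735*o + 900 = (o - 5)*(o^4 - 7*o^3 - 5*o^2 + 111*o - 180) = (o - 5)^2*(o^3 - 2*o^2 - 15*o + 36) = (o - 5)^2*(o + 4)*(o^2 - 6*o + 9) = (o - 5)^2*(o - 3)*(o + 4)*(o - 3)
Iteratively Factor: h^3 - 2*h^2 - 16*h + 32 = (h - 2)*(h^2 - 16) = (h - 2)*(h + 4)*(h - 4)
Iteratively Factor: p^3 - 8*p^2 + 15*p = (p)*(p^2 - 8*p + 15) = p*(p - 3)*(p - 5)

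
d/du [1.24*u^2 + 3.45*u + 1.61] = 2.48*u + 3.45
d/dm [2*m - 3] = 2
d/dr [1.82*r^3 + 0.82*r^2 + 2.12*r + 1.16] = 5.46*r^2 + 1.64*r + 2.12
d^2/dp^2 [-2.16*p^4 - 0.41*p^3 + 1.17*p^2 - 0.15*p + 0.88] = -25.92*p^2 - 2.46*p + 2.34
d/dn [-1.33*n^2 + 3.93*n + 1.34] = 3.93 - 2.66*n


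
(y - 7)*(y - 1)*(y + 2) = y^3 - 6*y^2 - 9*y + 14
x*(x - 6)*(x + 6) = x^3 - 36*x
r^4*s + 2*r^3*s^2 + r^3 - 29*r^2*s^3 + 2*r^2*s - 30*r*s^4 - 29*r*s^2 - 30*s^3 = (r - 5*s)*(r + s)*(r + 6*s)*(r*s + 1)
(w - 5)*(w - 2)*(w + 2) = w^3 - 5*w^2 - 4*w + 20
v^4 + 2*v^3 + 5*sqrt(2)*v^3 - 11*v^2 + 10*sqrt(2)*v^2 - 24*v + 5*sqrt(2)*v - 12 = (v + 1)^2*(v - sqrt(2))*(v + 6*sqrt(2))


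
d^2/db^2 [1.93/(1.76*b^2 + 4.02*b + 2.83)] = (-11.956736*b^2 - 27.310272*b + 1.93*(3.52*b + 4.02)*(7.04*b + 8.04) - 19.225888)/(1.76*b^2 + 4.02*b + 2.83)^3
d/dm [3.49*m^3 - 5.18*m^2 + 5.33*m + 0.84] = 10.47*m^2 - 10.36*m + 5.33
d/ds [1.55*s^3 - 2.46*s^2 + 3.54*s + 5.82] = 4.65*s^2 - 4.92*s + 3.54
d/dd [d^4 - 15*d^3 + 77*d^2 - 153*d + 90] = 4*d^3 - 45*d^2 + 154*d - 153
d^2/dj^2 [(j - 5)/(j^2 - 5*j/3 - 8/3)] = 6*((20 - 9*j)*(-3*j^2 + 5*j + 8) - (j - 5)*(6*j - 5)^2)/(-3*j^2 + 5*j + 8)^3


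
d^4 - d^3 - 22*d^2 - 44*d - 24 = (d - 6)*(d + 1)*(d + 2)^2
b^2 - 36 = (b - 6)*(b + 6)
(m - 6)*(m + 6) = m^2 - 36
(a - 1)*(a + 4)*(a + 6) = a^3 + 9*a^2 + 14*a - 24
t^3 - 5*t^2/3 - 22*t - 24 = (t - 6)*(t + 4/3)*(t + 3)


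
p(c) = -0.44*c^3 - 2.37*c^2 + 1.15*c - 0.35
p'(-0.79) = 4.07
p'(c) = -1.32*c^2 - 4.74*c + 1.15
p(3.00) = -30.11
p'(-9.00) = -63.11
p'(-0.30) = 2.45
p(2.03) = -11.46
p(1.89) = -9.61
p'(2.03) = -13.91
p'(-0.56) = 3.39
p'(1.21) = -6.52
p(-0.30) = -0.90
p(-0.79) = -2.52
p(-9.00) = 118.09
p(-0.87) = -2.85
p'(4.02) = -39.24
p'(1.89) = -12.52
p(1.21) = -3.21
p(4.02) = -62.61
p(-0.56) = -1.66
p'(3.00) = -24.95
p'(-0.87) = 4.27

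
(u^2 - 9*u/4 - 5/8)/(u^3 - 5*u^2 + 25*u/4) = (4*u + 1)/(2*u*(2*u - 5))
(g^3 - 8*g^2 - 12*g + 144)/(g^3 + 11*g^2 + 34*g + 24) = (g^2 - 12*g + 36)/(g^2 + 7*g + 6)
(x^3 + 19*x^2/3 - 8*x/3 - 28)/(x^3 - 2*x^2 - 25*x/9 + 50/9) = 3*(3*x^2 + 25*x + 42)/(9*x^2 - 25)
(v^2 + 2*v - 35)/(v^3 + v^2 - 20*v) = (v^2 + 2*v - 35)/(v*(v^2 + v - 20))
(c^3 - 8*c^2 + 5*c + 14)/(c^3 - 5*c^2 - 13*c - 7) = (c - 2)/(c + 1)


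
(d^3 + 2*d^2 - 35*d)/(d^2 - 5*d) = d + 7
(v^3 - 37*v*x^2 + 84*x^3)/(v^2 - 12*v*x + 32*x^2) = (-v^2 - 4*v*x + 21*x^2)/(-v + 8*x)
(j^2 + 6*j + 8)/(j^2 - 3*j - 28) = (j + 2)/(j - 7)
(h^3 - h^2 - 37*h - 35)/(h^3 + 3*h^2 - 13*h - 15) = (h - 7)/(h - 3)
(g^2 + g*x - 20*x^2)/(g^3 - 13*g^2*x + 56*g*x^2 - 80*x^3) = (g + 5*x)/(g^2 - 9*g*x + 20*x^2)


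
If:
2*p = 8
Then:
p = 4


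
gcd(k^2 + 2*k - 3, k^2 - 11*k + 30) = 1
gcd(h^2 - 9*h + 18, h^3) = 1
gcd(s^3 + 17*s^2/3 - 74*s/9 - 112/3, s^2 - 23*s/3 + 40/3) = s - 8/3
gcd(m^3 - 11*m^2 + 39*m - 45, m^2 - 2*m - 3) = m - 3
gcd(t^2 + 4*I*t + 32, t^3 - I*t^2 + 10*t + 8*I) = t - 4*I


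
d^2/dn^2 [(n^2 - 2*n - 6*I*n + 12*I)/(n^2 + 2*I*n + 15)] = (n^3*(-4 - 16*I) + n^2*(-90 + 72*I) + n*(36 + 540*I) + 90 - 336*I)/(n^6 + 6*I*n^5 + 33*n^4 + 172*I*n^3 + 495*n^2 + 1350*I*n + 3375)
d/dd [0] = 0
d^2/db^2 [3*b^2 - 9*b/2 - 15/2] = 6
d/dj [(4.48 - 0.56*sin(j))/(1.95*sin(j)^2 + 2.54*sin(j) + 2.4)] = (1.092*sin(j)^2 - 17.472*sin(j) - 12.7232)*cos(j)/(3.8025*sin(j)^4 + 9.906*sin(j)^3 + 15.8116*sin(j)^2 + 12.192*sin(j) + 5.76)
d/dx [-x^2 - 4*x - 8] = -2*x - 4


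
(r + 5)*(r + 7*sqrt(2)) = r^2 + 5*r + 7*sqrt(2)*r + 35*sqrt(2)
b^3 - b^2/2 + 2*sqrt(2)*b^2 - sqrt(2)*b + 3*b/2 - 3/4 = (b - 1/2)*(b + sqrt(2)/2)*(b + 3*sqrt(2)/2)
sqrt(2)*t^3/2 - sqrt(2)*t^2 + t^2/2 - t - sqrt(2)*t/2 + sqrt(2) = (t - 2)*(t - sqrt(2)/2)*(sqrt(2)*t/2 + 1)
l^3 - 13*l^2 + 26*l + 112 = (l - 8)*(l - 7)*(l + 2)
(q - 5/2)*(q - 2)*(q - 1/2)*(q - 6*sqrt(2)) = q^4 - 6*sqrt(2)*q^3 - 5*q^3 + 29*q^2/4 + 30*sqrt(2)*q^2 - 87*sqrt(2)*q/2 - 5*q/2 + 15*sqrt(2)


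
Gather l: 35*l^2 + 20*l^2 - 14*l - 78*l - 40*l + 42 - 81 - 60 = 55*l^2 - 132*l - 99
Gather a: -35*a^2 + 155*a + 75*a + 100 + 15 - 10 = -35*a^2 + 230*a + 105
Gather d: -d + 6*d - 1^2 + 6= 5*d + 5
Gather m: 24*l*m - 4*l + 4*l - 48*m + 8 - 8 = m*(24*l - 48)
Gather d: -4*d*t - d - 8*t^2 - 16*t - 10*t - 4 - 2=d*(-4*t - 1) - 8*t^2 - 26*t - 6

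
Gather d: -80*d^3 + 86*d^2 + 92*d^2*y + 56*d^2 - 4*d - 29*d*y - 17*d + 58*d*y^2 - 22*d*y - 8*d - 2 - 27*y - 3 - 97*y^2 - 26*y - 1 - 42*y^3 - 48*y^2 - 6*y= -80*d^3 + d^2*(92*y + 142) + d*(58*y^2 - 51*y - 29) - 42*y^3 - 145*y^2 - 59*y - 6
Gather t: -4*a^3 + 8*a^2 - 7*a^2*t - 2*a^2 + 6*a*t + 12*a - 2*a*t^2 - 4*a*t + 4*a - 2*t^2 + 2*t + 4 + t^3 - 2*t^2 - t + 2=-4*a^3 + 6*a^2 + 16*a + t^3 + t^2*(-2*a - 4) + t*(-7*a^2 + 2*a + 1) + 6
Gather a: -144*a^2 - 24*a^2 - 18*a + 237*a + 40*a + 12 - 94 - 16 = -168*a^2 + 259*a - 98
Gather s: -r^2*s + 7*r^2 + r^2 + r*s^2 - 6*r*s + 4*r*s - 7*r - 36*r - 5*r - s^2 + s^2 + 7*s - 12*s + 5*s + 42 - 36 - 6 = 8*r^2 + r*s^2 - 48*r + s*(-r^2 - 2*r)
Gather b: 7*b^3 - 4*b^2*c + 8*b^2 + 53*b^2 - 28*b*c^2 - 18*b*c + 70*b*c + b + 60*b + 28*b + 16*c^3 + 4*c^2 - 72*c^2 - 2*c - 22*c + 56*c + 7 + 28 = 7*b^3 + b^2*(61 - 4*c) + b*(-28*c^2 + 52*c + 89) + 16*c^3 - 68*c^2 + 32*c + 35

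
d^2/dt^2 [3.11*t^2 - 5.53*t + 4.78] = 6.22000000000000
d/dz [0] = 0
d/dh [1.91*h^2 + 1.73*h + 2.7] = 3.82*h + 1.73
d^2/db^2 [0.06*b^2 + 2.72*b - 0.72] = 0.120000000000000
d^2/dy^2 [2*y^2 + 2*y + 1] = 4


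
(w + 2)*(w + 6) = w^2 + 8*w + 12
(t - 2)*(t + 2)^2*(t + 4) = t^4 + 6*t^3 + 4*t^2 - 24*t - 32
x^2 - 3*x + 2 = (x - 2)*(x - 1)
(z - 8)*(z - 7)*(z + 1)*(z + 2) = z^4 - 12*z^3 + 13*z^2 + 138*z + 112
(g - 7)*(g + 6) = g^2 - g - 42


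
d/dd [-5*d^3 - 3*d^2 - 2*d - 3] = -15*d^2 - 6*d - 2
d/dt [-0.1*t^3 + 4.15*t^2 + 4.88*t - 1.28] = -0.3*t^2 + 8.3*t + 4.88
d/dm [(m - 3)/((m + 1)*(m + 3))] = (-m^2 + 6*m + 15)/(m^4 + 8*m^3 + 22*m^2 + 24*m + 9)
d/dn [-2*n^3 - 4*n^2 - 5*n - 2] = -6*n^2 - 8*n - 5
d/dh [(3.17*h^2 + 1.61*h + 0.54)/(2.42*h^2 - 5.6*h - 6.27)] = (-21.6482*h^2 - 42.3654*h - 7.0707)/(5.8564*h^4 - 27.104*h^3 + 1.0132*h^2 + 70.224*h + 39.3129)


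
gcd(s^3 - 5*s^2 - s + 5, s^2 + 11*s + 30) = 1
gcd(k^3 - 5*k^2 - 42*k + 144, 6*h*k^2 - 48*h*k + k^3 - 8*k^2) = k - 8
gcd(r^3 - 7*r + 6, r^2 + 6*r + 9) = r + 3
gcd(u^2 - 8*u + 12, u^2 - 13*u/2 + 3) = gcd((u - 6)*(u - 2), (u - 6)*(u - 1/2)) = u - 6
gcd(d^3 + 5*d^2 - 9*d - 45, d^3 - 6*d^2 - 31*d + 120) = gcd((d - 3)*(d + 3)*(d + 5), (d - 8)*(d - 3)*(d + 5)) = d^2 + 2*d - 15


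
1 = 1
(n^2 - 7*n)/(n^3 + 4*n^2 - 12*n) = (n - 7)/(n^2 + 4*n - 12)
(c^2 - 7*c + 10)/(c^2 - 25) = (c - 2)/(c + 5)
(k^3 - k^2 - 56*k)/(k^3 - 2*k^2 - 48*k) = (k + 7)/(k + 6)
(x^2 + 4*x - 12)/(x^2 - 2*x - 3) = (-x^2 - 4*x + 12)/(-x^2 + 2*x + 3)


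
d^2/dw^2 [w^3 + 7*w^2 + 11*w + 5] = 6*w + 14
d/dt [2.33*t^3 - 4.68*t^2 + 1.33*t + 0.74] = 6.99*t^2 - 9.36*t + 1.33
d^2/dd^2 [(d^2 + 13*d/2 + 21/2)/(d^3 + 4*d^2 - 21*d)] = (2*d^6 + 39*d^5 + 408*d^4 + 1321*d^3 - 315*d^2 - 5292*d + 9261)/(d^3*(d^6 + 12*d^5 - 15*d^4 - 440*d^3 + 315*d^2 + 5292*d - 9261))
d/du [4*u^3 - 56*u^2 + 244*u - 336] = 12*u^2 - 112*u + 244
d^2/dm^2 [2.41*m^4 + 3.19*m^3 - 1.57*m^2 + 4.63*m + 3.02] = 28.92*m^2 + 19.14*m - 3.14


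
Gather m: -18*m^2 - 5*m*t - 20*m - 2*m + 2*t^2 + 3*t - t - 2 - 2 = -18*m^2 + m*(-5*t - 22) + 2*t^2 + 2*t - 4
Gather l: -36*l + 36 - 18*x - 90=-36*l - 18*x - 54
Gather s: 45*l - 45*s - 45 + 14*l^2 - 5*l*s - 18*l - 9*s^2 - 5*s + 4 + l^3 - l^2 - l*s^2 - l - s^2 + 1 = l^3 + 13*l^2 + 26*l + s^2*(-l - 10) + s*(-5*l - 50) - 40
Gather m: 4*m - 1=4*m - 1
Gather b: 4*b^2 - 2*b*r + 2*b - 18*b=4*b^2 + b*(-2*r - 16)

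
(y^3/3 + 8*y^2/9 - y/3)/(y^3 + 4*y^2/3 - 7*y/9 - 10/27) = 3*y*(3*y^2 + 8*y - 3)/(27*y^3 + 36*y^2 - 21*y - 10)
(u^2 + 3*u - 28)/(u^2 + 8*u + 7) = (u - 4)/(u + 1)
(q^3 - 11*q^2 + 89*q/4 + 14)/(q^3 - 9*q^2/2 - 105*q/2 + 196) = (q + 1/2)/(q + 7)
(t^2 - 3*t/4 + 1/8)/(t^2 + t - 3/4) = (4*t - 1)/(2*(2*t + 3))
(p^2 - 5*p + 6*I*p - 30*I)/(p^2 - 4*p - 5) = (p + 6*I)/(p + 1)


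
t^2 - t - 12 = (t - 4)*(t + 3)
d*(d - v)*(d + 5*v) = d^3 + 4*d^2*v - 5*d*v^2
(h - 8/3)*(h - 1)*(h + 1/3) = h^3 - 10*h^2/3 + 13*h/9 + 8/9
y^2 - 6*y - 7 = (y - 7)*(y + 1)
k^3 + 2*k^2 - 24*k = k*(k - 4)*(k + 6)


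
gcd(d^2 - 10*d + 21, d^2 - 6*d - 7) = d - 7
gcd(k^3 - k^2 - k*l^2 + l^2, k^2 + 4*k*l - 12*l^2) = 1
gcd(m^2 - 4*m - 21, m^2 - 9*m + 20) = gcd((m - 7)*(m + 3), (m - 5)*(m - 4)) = 1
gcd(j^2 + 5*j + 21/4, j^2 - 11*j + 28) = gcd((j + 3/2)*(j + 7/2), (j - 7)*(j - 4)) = 1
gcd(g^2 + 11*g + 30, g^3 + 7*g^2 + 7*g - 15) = g + 5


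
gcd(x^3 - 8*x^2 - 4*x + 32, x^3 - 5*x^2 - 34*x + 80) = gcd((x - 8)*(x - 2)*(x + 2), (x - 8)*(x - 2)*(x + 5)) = x^2 - 10*x + 16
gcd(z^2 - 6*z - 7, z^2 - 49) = z - 7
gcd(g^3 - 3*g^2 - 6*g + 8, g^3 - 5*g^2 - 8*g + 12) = g^2 + g - 2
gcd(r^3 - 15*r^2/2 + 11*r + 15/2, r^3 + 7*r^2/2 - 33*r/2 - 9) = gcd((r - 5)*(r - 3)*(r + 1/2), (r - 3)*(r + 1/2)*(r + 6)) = r^2 - 5*r/2 - 3/2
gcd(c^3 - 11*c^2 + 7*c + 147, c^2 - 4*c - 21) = c^2 - 4*c - 21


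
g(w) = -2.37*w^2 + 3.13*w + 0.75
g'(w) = 3.13 - 4.74*w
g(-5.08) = -76.31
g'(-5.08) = 27.21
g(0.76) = 1.76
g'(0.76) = -0.47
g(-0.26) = -0.22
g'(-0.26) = 4.36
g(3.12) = -12.55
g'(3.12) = -11.66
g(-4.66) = -65.30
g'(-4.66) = 25.22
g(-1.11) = -5.64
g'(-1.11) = 8.39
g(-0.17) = 0.15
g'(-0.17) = 3.94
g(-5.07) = -76.04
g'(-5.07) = 27.16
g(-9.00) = -219.39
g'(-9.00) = 45.79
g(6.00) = -65.79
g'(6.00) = -25.31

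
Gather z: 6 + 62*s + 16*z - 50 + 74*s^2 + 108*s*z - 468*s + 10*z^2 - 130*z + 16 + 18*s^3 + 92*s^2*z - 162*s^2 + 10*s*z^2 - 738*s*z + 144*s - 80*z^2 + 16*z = 18*s^3 - 88*s^2 - 262*s + z^2*(10*s - 70) + z*(92*s^2 - 630*s - 98) - 28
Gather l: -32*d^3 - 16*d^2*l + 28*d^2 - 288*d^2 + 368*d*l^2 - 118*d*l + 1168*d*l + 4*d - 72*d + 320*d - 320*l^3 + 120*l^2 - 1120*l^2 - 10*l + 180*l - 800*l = -32*d^3 - 260*d^2 + 252*d - 320*l^3 + l^2*(368*d - 1000) + l*(-16*d^2 + 1050*d - 630)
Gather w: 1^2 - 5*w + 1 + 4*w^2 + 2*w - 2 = 4*w^2 - 3*w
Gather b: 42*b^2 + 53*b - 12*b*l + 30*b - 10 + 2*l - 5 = 42*b^2 + b*(83 - 12*l) + 2*l - 15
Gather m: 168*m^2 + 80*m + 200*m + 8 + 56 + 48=168*m^2 + 280*m + 112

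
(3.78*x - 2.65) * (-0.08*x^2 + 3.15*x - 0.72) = -0.3024*x^3 + 12.119*x^2 - 11.0691*x + 1.908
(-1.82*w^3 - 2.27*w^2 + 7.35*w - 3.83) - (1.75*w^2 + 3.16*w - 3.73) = -1.82*w^3 - 4.02*w^2 + 4.19*w - 0.1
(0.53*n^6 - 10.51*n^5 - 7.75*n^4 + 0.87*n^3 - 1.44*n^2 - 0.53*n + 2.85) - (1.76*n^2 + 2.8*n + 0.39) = 0.53*n^6 - 10.51*n^5 - 7.75*n^4 + 0.87*n^3 - 3.2*n^2 - 3.33*n + 2.46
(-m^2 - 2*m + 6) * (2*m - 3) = -2*m^3 - m^2 + 18*m - 18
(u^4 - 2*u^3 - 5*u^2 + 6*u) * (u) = u^5 - 2*u^4 - 5*u^3 + 6*u^2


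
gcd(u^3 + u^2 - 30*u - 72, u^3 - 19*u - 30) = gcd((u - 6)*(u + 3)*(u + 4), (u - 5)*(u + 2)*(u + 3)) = u + 3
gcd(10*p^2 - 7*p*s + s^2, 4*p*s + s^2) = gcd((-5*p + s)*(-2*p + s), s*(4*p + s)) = 1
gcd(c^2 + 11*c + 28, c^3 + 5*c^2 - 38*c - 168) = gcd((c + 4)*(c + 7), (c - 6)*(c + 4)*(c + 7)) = c^2 + 11*c + 28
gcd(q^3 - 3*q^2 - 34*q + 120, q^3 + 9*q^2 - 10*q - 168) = q^2 + 2*q - 24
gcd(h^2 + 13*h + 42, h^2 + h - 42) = h + 7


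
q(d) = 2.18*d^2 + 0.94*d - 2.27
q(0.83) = 0.01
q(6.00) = 81.85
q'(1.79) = 8.74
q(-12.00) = 300.37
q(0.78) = -0.21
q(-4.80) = 43.45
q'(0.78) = 4.34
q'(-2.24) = -8.83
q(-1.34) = 0.38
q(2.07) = 9.02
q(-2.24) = 6.56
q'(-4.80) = -19.99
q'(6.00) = 27.10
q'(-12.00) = -51.38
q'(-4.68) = -19.46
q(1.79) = 6.40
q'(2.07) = 9.97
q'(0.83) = 4.56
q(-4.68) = 41.08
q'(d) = 4.36*d + 0.94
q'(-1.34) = -4.90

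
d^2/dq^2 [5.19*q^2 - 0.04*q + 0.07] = 10.3800000000000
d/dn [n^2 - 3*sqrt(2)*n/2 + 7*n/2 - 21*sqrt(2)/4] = 2*n - 3*sqrt(2)/2 + 7/2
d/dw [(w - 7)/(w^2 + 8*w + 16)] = (18 - w)/(w^3 + 12*w^2 + 48*w + 64)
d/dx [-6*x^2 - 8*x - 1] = -12*x - 8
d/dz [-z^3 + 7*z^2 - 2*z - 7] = -3*z^2 + 14*z - 2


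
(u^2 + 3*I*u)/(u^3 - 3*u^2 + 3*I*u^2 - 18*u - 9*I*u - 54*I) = u/(u^2 - 3*u - 18)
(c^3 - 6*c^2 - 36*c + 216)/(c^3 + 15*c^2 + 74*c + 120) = (c^2 - 12*c + 36)/(c^2 + 9*c + 20)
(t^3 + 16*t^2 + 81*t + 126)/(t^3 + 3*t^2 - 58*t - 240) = (t^2 + 10*t + 21)/(t^2 - 3*t - 40)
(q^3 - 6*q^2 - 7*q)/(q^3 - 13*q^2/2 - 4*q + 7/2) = 2*q/(2*q - 1)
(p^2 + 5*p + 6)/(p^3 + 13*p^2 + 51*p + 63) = (p + 2)/(p^2 + 10*p + 21)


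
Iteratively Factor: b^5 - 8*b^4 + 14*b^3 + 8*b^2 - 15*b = (b - 1)*(b^4 - 7*b^3 + 7*b^2 + 15*b) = (b - 5)*(b - 1)*(b^3 - 2*b^2 - 3*b) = (b - 5)*(b - 3)*(b - 1)*(b^2 + b) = b*(b - 5)*(b - 3)*(b - 1)*(b + 1)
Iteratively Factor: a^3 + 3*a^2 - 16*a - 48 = (a + 3)*(a^2 - 16) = (a + 3)*(a + 4)*(a - 4)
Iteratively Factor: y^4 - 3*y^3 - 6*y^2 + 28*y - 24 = (y - 2)*(y^3 - y^2 - 8*y + 12) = (y - 2)^2*(y^2 + y - 6) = (y - 2)^2*(y + 3)*(y - 2)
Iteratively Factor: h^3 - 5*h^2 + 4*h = (h - 1)*(h^2 - 4*h) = (h - 4)*(h - 1)*(h)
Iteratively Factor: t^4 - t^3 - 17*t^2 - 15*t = (t - 5)*(t^3 + 4*t^2 + 3*t) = t*(t - 5)*(t^2 + 4*t + 3) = t*(t - 5)*(t + 1)*(t + 3)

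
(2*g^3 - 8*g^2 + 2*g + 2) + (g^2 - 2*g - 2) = 2*g^3 - 7*g^2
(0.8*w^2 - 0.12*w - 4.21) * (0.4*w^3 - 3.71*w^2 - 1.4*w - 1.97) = 0.32*w^5 - 3.016*w^4 - 2.3588*w^3 + 14.2111*w^2 + 6.1304*w + 8.2937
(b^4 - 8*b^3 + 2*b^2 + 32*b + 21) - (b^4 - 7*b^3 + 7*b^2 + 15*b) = -b^3 - 5*b^2 + 17*b + 21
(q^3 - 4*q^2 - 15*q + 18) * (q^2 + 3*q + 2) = q^5 - q^4 - 25*q^3 - 35*q^2 + 24*q + 36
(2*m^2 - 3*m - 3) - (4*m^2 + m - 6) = -2*m^2 - 4*m + 3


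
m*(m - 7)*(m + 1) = m^3 - 6*m^2 - 7*m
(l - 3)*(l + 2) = l^2 - l - 6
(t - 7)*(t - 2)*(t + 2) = t^3 - 7*t^2 - 4*t + 28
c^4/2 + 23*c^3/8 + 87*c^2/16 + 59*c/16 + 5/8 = (c/2 + 1/2)*(c + 1/4)*(c + 2)*(c + 5/2)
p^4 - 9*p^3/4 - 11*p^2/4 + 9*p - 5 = (p - 2)*(p - 5/4)*(p - 1)*(p + 2)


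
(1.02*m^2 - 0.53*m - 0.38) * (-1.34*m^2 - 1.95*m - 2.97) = -1.3668*m^4 - 1.2788*m^3 - 1.4867*m^2 + 2.3151*m + 1.1286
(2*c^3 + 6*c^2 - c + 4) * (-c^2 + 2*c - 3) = -2*c^5 - 2*c^4 + 7*c^3 - 24*c^2 + 11*c - 12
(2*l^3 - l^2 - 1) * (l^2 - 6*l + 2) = 2*l^5 - 13*l^4 + 10*l^3 - 3*l^2 + 6*l - 2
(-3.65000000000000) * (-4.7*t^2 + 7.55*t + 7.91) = 17.155*t^2 - 27.5575*t - 28.8715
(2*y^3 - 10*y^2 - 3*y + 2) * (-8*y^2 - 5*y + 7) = -16*y^5 + 70*y^4 + 88*y^3 - 71*y^2 - 31*y + 14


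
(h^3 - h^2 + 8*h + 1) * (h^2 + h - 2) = h^5 + 5*h^3 + 11*h^2 - 15*h - 2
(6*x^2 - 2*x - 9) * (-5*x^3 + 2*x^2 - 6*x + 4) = -30*x^5 + 22*x^4 + 5*x^3 + 18*x^2 + 46*x - 36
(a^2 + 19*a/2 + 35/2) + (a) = a^2 + 21*a/2 + 35/2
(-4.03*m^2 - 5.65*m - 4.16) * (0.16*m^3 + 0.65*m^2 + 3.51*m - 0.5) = -0.6448*m^5 - 3.5235*m^4 - 18.4834*m^3 - 20.5205*m^2 - 11.7766*m + 2.08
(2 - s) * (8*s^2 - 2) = -8*s^3 + 16*s^2 + 2*s - 4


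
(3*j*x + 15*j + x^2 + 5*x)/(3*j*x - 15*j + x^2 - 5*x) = (x + 5)/(x - 5)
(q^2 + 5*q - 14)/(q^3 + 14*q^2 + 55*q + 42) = (q - 2)/(q^2 + 7*q + 6)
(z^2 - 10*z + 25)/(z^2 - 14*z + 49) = (z^2 - 10*z + 25)/(z^2 - 14*z + 49)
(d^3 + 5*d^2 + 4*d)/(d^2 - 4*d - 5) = d*(d + 4)/(d - 5)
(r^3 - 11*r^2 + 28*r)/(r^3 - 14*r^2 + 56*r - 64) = r*(r - 7)/(r^2 - 10*r + 16)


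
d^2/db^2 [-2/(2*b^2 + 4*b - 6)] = 2*(b^2 + 2*b - 4*(b + 1)^2 - 3)/(b^2 + 2*b - 3)^3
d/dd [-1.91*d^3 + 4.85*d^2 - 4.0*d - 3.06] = -5.73*d^2 + 9.7*d - 4.0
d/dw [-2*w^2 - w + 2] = -4*w - 1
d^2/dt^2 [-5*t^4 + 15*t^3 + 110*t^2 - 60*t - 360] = -60*t^2 + 90*t + 220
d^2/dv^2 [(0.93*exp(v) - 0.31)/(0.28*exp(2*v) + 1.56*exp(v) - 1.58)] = (0.072912*exp(4*v) - 0.50344*exp(3*v) + 2.062368*exp(2*v) + 0.989272*exp(v) + 1.557564)*exp(v)/(0.021952*exp(6*v) + 0.366912*exp(5*v) + 1.672608*exp(4*v) - 0.344448*exp(3*v) - 9.438288*exp(2*v) + 11.683152*exp(v) - 3.944312)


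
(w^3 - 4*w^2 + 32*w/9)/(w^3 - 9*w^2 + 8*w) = (w^2 - 4*w + 32/9)/(w^2 - 9*w + 8)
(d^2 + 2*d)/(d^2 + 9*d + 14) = d/(d + 7)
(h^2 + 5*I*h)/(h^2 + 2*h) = (h + 5*I)/(h + 2)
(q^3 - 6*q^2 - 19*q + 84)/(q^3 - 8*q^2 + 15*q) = (q^2 - 3*q - 28)/(q*(q - 5))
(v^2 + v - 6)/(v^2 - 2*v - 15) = (v - 2)/(v - 5)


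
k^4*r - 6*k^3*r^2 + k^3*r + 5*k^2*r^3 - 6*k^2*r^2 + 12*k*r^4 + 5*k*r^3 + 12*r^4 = (k - 4*r)*(k - 3*r)*(k + r)*(k*r + r)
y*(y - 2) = y^2 - 2*y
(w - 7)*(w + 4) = w^2 - 3*w - 28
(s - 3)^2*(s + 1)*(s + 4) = s^4 - s^3 - 17*s^2 + 21*s + 36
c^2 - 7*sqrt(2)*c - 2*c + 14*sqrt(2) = (c - 2)*(c - 7*sqrt(2))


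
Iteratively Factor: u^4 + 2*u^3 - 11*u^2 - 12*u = (u)*(u^3 + 2*u^2 - 11*u - 12) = u*(u + 4)*(u^2 - 2*u - 3) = u*(u - 3)*(u + 4)*(u + 1)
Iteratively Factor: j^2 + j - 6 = (j - 2)*(j + 3)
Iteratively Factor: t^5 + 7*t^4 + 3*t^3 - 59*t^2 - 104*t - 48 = (t + 1)*(t^4 + 6*t^3 - 3*t^2 - 56*t - 48) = (t + 1)*(t + 4)*(t^3 + 2*t^2 - 11*t - 12) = (t + 1)*(t + 4)^2*(t^2 - 2*t - 3) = (t - 3)*(t + 1)*(t + 4)^2*(t + 1)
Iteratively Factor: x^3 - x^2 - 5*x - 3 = (x + 1)*(x^2 - 2*x - 3) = (x + 1)^2*(x - 3)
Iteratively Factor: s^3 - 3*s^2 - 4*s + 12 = (s + 2)*(s^2 - 5*s + 6) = (s - 2)*(s + 2)*(s - 3)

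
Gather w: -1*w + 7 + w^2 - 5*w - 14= w^2 - 6*w - 7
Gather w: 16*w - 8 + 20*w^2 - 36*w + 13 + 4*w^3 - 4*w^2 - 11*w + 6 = 4*w^3 + 16*w^2 - 31*w + 11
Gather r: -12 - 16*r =-16*r - 12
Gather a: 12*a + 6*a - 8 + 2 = 18*a - 6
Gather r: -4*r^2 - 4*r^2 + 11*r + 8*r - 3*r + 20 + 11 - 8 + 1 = -8*r^2 + 16*r + 24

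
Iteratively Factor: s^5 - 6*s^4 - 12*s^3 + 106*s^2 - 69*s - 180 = (s - 3)*(s^4 - 3*s^3 - 21*s^2 + 43*s + 60) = (s - 3)*(s + 4)*(s^3 - 7*s^2 + 7*s + 15) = (s - 5)*(s - 3)*(s + 4)*(s^2 - 2*s - 3) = (s - 5)*(s - 3)^2*(s + 4)*(s + 1)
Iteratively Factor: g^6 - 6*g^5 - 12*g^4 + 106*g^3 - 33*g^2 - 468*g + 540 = (g + 3)*(g^5 - 9*g^4 + 15*g^3 + 61*g^2 - 216*g + 180) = (g - 2)*(g + 3)*(g^4 - 7*g^3 + g^2 + 63*g - 90) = (g - 2)*(g + 3)^2*(g^3 - 10*g^2 + 31*g - 30) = (g - 5)*(g - 2)*(g + 3)^2*(g^2 - 5*g + 6) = (g - 5)*(g - 3)*(g - 2)*(g + 3)^2*(g - 2)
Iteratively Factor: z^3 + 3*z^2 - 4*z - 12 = (z + 2)*(z^2 + z - 6) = (z + 2)*(z + 3)*(z - 2)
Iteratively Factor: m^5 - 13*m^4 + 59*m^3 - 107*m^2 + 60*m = (m - 4)*(m^4 - 9*m^3 + 23*m^2 - 15*m) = m*(m - 4)*(m^3 - 9*m^2 + 23*m - 15) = m*(m - 4)*(m - 1)*(m^2 - 8*m + 15) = m*(m - 5)*(m - 4)*(m - 1)*(m - 3)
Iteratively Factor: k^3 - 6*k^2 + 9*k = (k - 3)*(k^2 - 3*k) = (k - 3)^2*(k)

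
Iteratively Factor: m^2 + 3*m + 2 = (m + 2)*(m + 1)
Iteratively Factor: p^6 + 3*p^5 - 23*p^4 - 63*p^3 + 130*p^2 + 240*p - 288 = (p + 3)*(p^5 - 23*p^3 + 6*p^2 + 112*p - 96) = (p - 2)*(p + 3)*(p^4 + 2*p^3 - 19*p^2 - 32*p + 48) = (p - 2)*(p - 1)*(p + 3)*(p^3 + 3*p^2 - 16*p - 48) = (p - 2)*(p - 1)*(p + 3)^2*(p^2 - 16) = (p - 2)*(p - 1)*(p + 3)^2*(p + 4)*(p - 4)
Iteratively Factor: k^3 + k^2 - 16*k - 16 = (k + 4)*(k^2 - 3*k - 4) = (k - 4)*(k + 4)*(k + 1)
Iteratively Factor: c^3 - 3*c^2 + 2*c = (c)*(c^2 - 3*c + 2) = c*(c - 1)*(c - 2)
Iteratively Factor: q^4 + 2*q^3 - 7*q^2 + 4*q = (q + 4)*(q^3 - 2*q^2 + q) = q*(q + 4)*(q^2 - 2*q + 1) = q*(q - 1)*(q + 4)*(q - 1)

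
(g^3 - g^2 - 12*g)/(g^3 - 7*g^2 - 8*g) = (-g^2 + g + 12)/(-g^2 + 7*g + 8)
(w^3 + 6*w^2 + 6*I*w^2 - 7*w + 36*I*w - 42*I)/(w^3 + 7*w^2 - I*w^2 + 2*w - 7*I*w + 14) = (w^2 + w*(-1 + 6*I) - 6*I)/(w^2 - I*w + 2)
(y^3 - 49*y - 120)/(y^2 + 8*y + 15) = y - 8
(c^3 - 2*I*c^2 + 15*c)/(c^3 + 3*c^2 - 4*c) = (c^2 - 2*I*c + 15)/(c^2 + 3*c - 4)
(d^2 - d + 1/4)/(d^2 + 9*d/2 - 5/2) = (d - 1/2)/(d + 5)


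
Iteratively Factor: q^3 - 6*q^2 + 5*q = (q - 1)*(q^2 - 5*q) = q*(q - 1)*(q - 5)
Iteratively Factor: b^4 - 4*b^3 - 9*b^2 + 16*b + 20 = (b - 5)*(b^3 + b^2 - 4*b - 4) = (b - 5)*(b - 2)*(b^2 + 3*b + 2) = (b - 5)*(b - 2)*(b + 1)*(b + 2)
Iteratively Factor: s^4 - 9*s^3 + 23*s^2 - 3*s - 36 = (s + 1)*(s^3 - 10*s^2 + 33*s - 36) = (s - 3)*(s + 1)*(s^2 - 7*s + 12) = (s - 4)*(s - 3)*(s + 1)*(s - 3)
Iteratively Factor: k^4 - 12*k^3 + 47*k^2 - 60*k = (k - 3)*(k^3 - 9*k^2 + 20*k) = (k - 5)*(k - 3)*(k^2 - 4*k) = (k - 5)*(k - 4)*(k - 3)*(k)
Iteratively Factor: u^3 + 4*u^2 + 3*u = (u + 3)*(u^2 + u) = (u + 1)*(u + 3)*(u)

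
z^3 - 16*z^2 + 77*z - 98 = (z - 7)^2*(z - 2)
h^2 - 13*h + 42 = (h - 7)*(h - 6)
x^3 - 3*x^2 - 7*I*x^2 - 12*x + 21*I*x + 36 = (x - 3)*(x - 4*I)*(x - 3*I)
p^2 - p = p*(p - 1)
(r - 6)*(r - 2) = r^2 - 8*r + 12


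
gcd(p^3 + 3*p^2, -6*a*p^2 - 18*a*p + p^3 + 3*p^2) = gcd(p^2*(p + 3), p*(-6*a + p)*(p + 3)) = p^2 + 3*p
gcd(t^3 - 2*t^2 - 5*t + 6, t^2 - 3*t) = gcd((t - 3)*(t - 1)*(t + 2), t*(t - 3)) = t - 3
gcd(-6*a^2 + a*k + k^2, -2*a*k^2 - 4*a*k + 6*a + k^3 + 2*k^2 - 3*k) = 2*a - k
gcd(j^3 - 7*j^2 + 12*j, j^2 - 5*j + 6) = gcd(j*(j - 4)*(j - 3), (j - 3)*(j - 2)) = j - 3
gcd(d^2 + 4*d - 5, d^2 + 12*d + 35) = d + 5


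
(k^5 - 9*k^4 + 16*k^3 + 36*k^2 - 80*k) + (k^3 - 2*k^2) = k^5 - 9*k^4 + 17*k^3 + 34*k^2 - 80*k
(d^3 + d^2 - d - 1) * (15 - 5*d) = -5*d^4 + 10*d^3 + 20*d^2 - 10*d - 15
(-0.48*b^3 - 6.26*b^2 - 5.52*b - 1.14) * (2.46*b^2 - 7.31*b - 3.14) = -1.1808*b^5 - 11.8908*b^4 + 33.6886*b^3 + 57.2032*b^2 + 25.6662*b + 3.5796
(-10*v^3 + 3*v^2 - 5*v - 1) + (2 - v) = -10*v^3 + 3*v^2 - 6*v + 1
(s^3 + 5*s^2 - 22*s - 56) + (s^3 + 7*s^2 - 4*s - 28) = 2*s^3 + 12*s^2 - 26*s - 84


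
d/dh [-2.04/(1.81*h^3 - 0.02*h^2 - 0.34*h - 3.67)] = (11.0772*h^2 - 0.0816*h - 0.6936)/(-1.81*h^3 + 0.02*h^2 + 0.34*h + 3.67)^2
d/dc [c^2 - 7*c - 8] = 2*c - 7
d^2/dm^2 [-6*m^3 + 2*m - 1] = -36*m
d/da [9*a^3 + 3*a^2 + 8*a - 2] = 27*a^2 + 6*a + 8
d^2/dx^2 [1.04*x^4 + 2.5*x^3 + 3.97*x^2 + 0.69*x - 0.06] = 12.48*x^2 + 15.0*x + 7.94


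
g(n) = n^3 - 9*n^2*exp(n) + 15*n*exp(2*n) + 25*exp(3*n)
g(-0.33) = 5.99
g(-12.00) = -1728.01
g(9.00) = 13310064204459.32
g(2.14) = 17328.48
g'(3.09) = 845042.35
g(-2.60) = -22.30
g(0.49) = 124.91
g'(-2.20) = 13.56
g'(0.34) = 248.02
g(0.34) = 77.97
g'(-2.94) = 24.42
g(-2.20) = -15.85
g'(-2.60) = 18.92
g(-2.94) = -29.64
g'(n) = -9*n^2*exp(n) + 3*n^2 + 30*n*exp(2*n) - 18*n*exp(n) + 75*exp(3*n) + 15*exp(2*n)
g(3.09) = 285896.42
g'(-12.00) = 431.99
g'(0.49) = 388.12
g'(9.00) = 39922323916734.26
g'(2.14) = 51107.70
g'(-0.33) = 34.40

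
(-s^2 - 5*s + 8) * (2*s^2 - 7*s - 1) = -2*s^4 - 3*s^3 + 52*s^2 - 51*s - 8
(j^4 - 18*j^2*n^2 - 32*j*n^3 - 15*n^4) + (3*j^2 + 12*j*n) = j^4 - 18*j^2*n^2 + 3*j^2 - 32*j*n^3 + 12*j*n - 15*n^4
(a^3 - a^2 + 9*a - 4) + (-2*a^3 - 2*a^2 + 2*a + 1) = -a^3 - 3*a^2 + 11*a - 3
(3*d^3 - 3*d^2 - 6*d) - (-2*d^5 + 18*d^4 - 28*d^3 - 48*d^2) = 2*d^5 - 18*d^4 + 31*d^3 + 45*d^2 - 6*d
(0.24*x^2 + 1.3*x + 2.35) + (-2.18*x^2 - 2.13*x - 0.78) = -1.94*x^2 - 0.83*x + 1.57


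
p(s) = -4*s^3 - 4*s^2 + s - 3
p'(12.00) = -1823.00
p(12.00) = -7479.00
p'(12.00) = -1823.00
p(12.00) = -7479.00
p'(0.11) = -0.03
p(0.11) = -2.94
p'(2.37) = -85.36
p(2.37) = -76.35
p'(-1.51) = -14.28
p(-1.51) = 0.14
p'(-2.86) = -74.28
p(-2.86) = 55.00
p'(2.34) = -83.43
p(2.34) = -73.81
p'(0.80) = -13.08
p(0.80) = -6.81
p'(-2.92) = -77.96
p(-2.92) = 59.56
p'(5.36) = -386.64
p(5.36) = -728.52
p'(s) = -12*s^2 - 8*s + 1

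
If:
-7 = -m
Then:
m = 7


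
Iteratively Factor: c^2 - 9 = (c - 3)*(c + 3)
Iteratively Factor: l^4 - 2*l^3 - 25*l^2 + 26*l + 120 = (l + 2)*(l^3 - 4*l^2 - 17*l + 60) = (l - 3)*(l + 2)*(l^2 - l - 20) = (l - 3)*(l + 2)*(l + 4)*(l - 5)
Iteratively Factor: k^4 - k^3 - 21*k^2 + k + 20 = (k - 1)*(k^3 - 21*k - 20) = (k - 5)*(k - 1)*(k^2 + 5*k + 4) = (k - 5)*(k - 1)*(k + 1)*(k + 4)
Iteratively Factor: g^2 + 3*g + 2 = (g + 1)*(g + 2)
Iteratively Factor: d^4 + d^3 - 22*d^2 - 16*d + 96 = (d + 3)*(d^3 - 2*d^2 - 16*d + 32) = (d + 3)*(d + 4)*(d^2 - 6*d + 8) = (d - 4)*(d + 3)*(d + 4)*(d - 2)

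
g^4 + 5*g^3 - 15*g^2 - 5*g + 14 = (g - 2)*(g - 1)*(g + 1)*(g + 7)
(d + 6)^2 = d^2 + 12*d + 36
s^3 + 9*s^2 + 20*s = s*(s + 4)*(s + 5)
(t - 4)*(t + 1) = t^2 - 3*t - 4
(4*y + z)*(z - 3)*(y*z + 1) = 4*y^2*z^2 - 12*y^2*z + y*z^3 - 3*y*z^2 + 4*y*z - 12*y + z^2 - 3*z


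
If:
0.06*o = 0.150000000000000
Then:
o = 2.50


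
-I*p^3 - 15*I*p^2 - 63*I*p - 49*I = (p + 7)^2*(-I*p - I)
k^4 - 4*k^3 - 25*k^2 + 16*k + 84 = (k - 7)*(k - 2)*(k + 2)*(k + 3)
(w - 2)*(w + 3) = w^2 + w - 6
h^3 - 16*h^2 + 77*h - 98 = (h - 7)^2*(h - 2)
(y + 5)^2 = y^2 + 10*y + 25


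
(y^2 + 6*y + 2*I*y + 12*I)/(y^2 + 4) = (y + 6)/(y - 2*I)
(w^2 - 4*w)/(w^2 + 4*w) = (w - 4)/(w + 4)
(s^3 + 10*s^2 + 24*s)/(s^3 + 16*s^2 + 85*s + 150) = s*(s + 4)/(s^2 + 10*s + 25)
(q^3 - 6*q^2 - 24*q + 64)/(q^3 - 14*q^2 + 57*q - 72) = (q^2 + 2*q - 8)/(q^2 - 6*q + 9)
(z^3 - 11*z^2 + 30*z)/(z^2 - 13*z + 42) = z*(z - 5)/(z - 7)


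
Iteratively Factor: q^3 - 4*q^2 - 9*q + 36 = (q + 3)*(q^2 - 7*q + 12) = (q - 3)*(q + 3)*(q - 4)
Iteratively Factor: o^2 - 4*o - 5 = (o - 5)*(o + 1)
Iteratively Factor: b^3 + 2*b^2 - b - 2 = (b + 1)*(b^2 + b - 2) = (b - 1)*(b + 1)*(b + 2)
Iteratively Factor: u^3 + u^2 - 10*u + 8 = (u + 4)*(u^2 - 3*u + 2) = (u - 1)*(u + 4)*(u - 2)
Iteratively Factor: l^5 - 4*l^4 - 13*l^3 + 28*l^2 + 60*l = (l)*(l^4 - 4*l^3 - 13*l^2 + 28*l + 60) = l*(l - 5)*(l^3 + l^2 - 8*l - 12) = l*(l - 5)*(l - 3)*(l^2 + 4*l + 4) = l*(l - 5)*(l - 3)*(l + 2)*(l + 2)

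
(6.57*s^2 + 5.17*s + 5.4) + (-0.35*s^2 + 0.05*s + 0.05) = 6.22*s^2 + 5.22*s + 5.45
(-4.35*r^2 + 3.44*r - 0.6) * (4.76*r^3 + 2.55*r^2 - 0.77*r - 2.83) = -20.706*r^5 + 5.2819*r^4 + 9.2655*r^3 + 8.1317*r^2 - 9.2732*r + 1.698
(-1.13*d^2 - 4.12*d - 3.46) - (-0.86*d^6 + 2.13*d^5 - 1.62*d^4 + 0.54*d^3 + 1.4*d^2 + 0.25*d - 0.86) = 0.86*d^6 - 2.13*d^5 + 1.62*d^4 - 0.54*d^3 - 2.53*d^2 - 4.37*d - 2.6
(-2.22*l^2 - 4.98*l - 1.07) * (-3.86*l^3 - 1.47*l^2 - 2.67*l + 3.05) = 8.5692*l^5 + 22.4862*l^4 + 17.3782*l^3 + 8.0985*l^2 - 12.3321*l - 3.2635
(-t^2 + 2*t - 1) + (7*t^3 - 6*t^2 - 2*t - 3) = 7*t^3 - 7*t^2 - 4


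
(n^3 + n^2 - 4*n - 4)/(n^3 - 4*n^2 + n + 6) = (n + 2)/(n - 3)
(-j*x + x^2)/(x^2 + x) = (-j + x)/(x + 1)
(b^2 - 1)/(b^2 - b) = (b + 1)/b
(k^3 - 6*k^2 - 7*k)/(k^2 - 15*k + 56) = k*(k + 1)/(k - 8)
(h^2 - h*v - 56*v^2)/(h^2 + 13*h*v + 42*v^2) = (h - 8*v)/(h + 6*v)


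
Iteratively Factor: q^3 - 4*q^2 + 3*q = (q - 1)*(q^2 - 3*q) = (q - 3)*(q - 1)*(q)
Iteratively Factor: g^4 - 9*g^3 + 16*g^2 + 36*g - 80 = (g + 2)*(g^3 - 11*g^2 + 38*g - 40) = (g - 2)*(g + 2)*(g^2 - 9*g + 20) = (g - 5)*(g - 2)*(g + 2)*(g - 4)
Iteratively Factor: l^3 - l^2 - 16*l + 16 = (l - 1)*(l^2 - 16) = (l - 1)*(l + 4)*(l - 4)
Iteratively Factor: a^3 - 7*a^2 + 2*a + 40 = (a - 4)*(a^2 - 3*a - 10) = (a - 4)*(a + 2)*(a - 5)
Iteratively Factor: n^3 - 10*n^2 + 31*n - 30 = (n - 2)*(n^2 - 8*n + 15) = (n - 3)*(n - 2)*(n - 5)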